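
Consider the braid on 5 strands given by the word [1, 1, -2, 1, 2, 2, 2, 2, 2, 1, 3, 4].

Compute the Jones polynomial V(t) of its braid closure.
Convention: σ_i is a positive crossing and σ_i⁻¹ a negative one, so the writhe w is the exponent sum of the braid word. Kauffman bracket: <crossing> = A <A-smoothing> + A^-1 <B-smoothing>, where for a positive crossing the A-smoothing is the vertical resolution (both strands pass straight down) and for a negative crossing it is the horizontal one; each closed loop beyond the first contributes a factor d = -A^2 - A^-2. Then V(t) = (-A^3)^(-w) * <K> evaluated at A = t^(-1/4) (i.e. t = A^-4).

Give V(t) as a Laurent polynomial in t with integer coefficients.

The presented braid s1 s1 s2^-1 s1 s2 s2 s2 s2 s2 s1 s3 s4 on 5 strands reduces by inverse Markov moves (closure unchanged at each step):
  Destabilize: the word has the form β·s4 where s4 occurs only as the final letter (β ∈ B_4); drop it and the last strand → 4 strands.
  Destabilize: the word has the form β·s3 where s3 occurs only as the final letter (β ∈ B_3); drop it and the last strand → 3 strands.
Reduced to β = s1 s1 s2^-1 s1 s2 s2 s2 s2 s2 s1 on 3 strands, 10 crossings.
Compute on β:
Braid: s1 s1 s2^-1 s1 s2 s2 s2 s2 s2 s1 on 3 strands, 10 crossings.
Writhe w = (#positive) - (#negative) = 9 - 1 = 8.
Computing the Kauffman bracket via state sum. There are 2^10 = 1024 states.
For each crossing: s=0 is the vertical smoothing, s=1 horizontal. Crossing k contributes A^(sign_k * (1 - 2*s_k)); loop factor d = -A^2 - A^-2.
Tabulate the states by total A-exponent and number of loops L (A-exp: L × count):
  A^10: L=2 ×1
  A^8: L=1 ×4, L=3 ×6
  A^6: L=2 ×35, L=4 ×10
  A^4: L=1 ×35, L=3 ×75, L=5 ×10
  A^2: L=2 ×115, L=4 ×90, L=6 ×5
  A^0: L=3 ×185, L=5 ×66, L=7 ×1
  A^-2: L=4 ×180, L=6 ×30
  A^-4: L=5 ×112, L=7 ×8
  A^-6: L=6 ×44, L=8 ×1
  A^-8: L=7 ×10
  A^-10: L=8 ×1
Each group contributes A^e * Σ count * d^(L-1):
Powers of d = -A^2 - A^-2: d^2 = A^4 + 2 + A^-4; d^3 = -A^6 - 3*A^2 - 3*A^-2 - A^-6; d^4 = A^8 + 4*A^4 + 6 + 4*A^-4 + A^-8; d^5 = -A^10 - 5*A^6 - 10*A^2 - 10*A^-2 - 5*A^-6 - A^-10; d^6 = A^12 + 6*A^8 + 15*A^4 + 20 + 15*A^-4 + 6*A^-8 + A^-12; d^7 = -A^14 - 7*A^10 - 21*A^6 - 35*A^2 - 35*A^-2 - 21*A^-6 - 7*A^-10 - A^-14.
  A^10 * (d) = -A^12 - A^8
  A^8 * (4 + 6*d^2) = 6*A^12 + 16*A^8 + 6*A^4
  A^6 * (35*d + 10*d^3) = -10*A^12 - 65*A^8 - 65*A^4 - 10
  A^4 * (35 + 75*d^2 + 10*d^4) = 10*A^12 + 115*A^8 + 245*A^4 + 115 + 10*A^-4
  A^2 * (115*d + 90*d^3 + 5*d^5) = -5*A^12 - 115*A^8 - 435*A^4 - 435 - 115*A^-4 - 5*A^-8
  A^0 * (185*d^2 + 66*d^4 + d^6) = A^12 + 72*A^8 + 464*A^4 + 786 + 464*A^-4 + 72*A^-8 + A^-12
  A^-2 * (180*d^3 + 30*d^5) = -30*A^8 - 330*A^4 - 840 - 840*A^-4 - 330*A^-8 - 30*A^-12
  A^-4 * (112*d^4 + 8*d^6) = 8*A^8 + 160*A^4 + 568 + 832*A^-4 + 568*A^-8 + 160*A^-12 + 8*A^-16
  A^-6 * (44*d^5 + d^7) = -A^8 - 51*A^4 - 241 - 475*A^-4 - 475*A^-8 - 241*A^-12 - 51*A^-16 - A^-20
  A^-8 * (10*d^6) = 10*A^4 + 60 + 150*A^-4 + 200*A^-8 + 150*A^-12 + 60*A^-16 + 10*A^-20
  A^-10 * (d^7) = -A^4 - 7 - 21*A^-4 - 35*A^-8 - 35*A^-12 - 21*A^-16 - 7*A^-20 - A^-24
Summing the groups: <K> = A^12 - A^8 + 3*A^4 - 4 + 5*A^-4 - 5*A^-8 + 5*A^-12 - 4*A^-16 + 2*A^-20 - A^-24
Normalise by the writhe: (-A^3)^(-w) = (-A^3)^(-8) = A^-24, so f(A) = A^-24 * <K> = A^-12 - A^-16 + 3*A^-20 - 4*A^-24 + 5*A^-28 - 5*A^-32 + 5*A^-36 - 4*A^-40 + 2*A^-44 - A^-48.
Substitute A = t^(-1/4), i.e. A^e → t^(-e/4): V(t) = -t^12 + 2*t^11 - 4*t^10 + 5*t^9 - 5*t^8 + 5*t^7 - 4*t^6 + 3*t^5 - t^4 + t^3

Answer: -t^12 + 2*t^11 - 4*t^10 + 5*t^9 - 5*t^8 + 5*t^7 - 4*t^6 + 3*t^5 - t^4 + t^3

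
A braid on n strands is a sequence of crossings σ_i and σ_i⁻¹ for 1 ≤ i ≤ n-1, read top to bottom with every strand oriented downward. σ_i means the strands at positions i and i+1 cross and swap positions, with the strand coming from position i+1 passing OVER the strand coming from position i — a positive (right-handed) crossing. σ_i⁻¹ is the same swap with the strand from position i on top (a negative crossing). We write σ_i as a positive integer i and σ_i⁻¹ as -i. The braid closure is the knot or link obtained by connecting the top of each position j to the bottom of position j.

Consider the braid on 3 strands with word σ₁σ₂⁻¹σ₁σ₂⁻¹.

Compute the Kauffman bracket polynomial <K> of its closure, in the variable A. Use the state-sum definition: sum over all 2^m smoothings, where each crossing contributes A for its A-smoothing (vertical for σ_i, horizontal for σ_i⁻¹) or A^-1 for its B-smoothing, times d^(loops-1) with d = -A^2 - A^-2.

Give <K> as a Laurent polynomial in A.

A^8 - A^4 + 1 - A^-4 + A^-8

Derivation:
Braid: s1 s2^-1 s1 s2^-1 on 3 strands, 4 crossings.
Writhe w = (#positive) - (#negative) = 2 - 2 = 0.
Enumerate smoothing states for the bracket polynomial. There are 2^4 = 16 states.
Each crossing splits two ways (0=vertical, 1=horizontal). The state's weight is A^(#A-smoothings - #B-smoothings) * d^(loops - 1).
  state 0000: A-exp=+0, loops=3, term = A^0 * d^2
  state 0001: A-exp=+2, loops=2, term = A^2 * d^1
  state 0010: A-exp=-2, loops=2, term = A^-2 * d^1
  state 0011: A-exp=+0, loops=1, term = A^0 * d^0
  state 0100: A-exp=+2, loops=2, term = A^2 * d^1
  state 0101: A-exp=+4, loops=3, term = A^4 * d^2
  state 0110: A-exp=+0, loops=1, term = A^0 * d^0
  state 0111: A-exp=+2, loops=2, term = A^2 * d^1
  state 1000: A-exp=-2, loops=2, term = A^-2 * d^1
  state 1001: A-exp=+0, loops=1, term = A^0 * d^0
  state 1010: A-exp=-4, loops=3, term = A^-4 * d^2
  state 1011: A-exp=-2, loops=2, term = A^-2 * d^1
  state 1100: A-exp=+0, loops=1, term = A^0 * d^0
  state 1101: A-exp=+2, loops=2, term = A^2 * d^1
  state 1110: A-exp=-2, loops=2, term = A^-2 * d^1
  state 1111: A-exp=+0, loops=1, term = A^0 * d^0
Collect the terms by A-exponent (count of states per loop number):
Powers of d = -A^2 - A^-2: d^2 = A^4 + 2 + A^-4.
  A^4 * (d^2) = A^8 + 2*A^4 + 1
  A^2 * (4*d) = -4*A^4 - 4
  A^0 * (5 + d^2) = A^4 + 7 + A^-4
  A^-2 * (4*d) = -4 - 4*A^-4
  A^-4 * (d^2) = 1 + 2*A^-4 + A^-8
Summing the groups: <K> = A^8 - A^4 + 1 - A^-4 + A^-8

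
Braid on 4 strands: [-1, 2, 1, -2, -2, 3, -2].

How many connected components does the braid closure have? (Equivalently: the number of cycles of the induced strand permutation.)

Track the strand permutation on 4 strands, starting from identity.
  step 1: s1^-1 swaps positions 1,2 -> [2 1 3 4]
  step 2: s2 swaps positions 2,3 -> [2 3 1 4]
  step 3: s1 swaps positions 1,2 -> [3 2 1 4]
  step 4: s2^-1 swaps positions 2,3 -> [3 1 2 4]
  step 5: s2^-1 swaps positions 2,3 -> [3 2 1 4]
  step 6: s3 swaps positions 3,4 -> [3 2 4 1]
  step 7: s2^-1 swaps positions 2,3 -> [3 4 2 1]
Final permutation (position -> original strand): [3 4 2 1]
Closure components = cycle count of this permutation = 1.

Answer: 1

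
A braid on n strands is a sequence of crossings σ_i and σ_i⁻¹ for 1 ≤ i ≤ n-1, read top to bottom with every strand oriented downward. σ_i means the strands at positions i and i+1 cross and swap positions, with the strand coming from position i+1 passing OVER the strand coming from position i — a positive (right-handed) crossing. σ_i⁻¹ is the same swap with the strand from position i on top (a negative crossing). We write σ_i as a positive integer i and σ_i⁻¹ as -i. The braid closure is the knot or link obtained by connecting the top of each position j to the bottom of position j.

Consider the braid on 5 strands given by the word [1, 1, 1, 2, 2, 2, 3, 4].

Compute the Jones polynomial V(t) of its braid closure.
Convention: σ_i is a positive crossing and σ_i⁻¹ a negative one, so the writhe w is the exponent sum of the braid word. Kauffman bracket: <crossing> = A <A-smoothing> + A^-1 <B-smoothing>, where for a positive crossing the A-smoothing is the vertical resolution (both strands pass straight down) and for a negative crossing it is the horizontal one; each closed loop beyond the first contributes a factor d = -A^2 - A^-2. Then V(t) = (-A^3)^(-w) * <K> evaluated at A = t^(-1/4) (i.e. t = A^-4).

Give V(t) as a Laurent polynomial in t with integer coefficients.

The presented braid s1 s1 s1 s2 s2 s2 s3 s4 on 5 strands reduces by inverse Markov moves (closure unchanged at each step):
  Destabilize: the word has the form β·s4 where s4 occurs only as the final letter (β ∈ B_4); drop it and the last strand → 4 strands.
  Destabilize: the word has the form β·s3 where s3 occurs only as the final letter (β ∈ B_3); drop it and the last strand → 3 strands.
Reduced to β = s1 s1 s1 s2 s2 s2 on 3 strands, 6 crossings.
Compute on β:
Braid: s1 s1 s1 s2 s2 s2 on 3 strands, 6 crossings.
Writhe w = (#positive) - (#negative) = 6 - 0 = 6.
Enumerate smoothing states for the bracket polynomial. There are 2^6 = 64 states.
For each crossing: s=0 is the vertical smoothing, s=1 horizontal. Crossing k contributes A^(sign_k * (1 - 2*s_k)); loop factor d = -A^2 - A^-2.
Tabulate the states by total A-exponent and number of loops L (A-exp: L × count):
  A^6: L=3 ×1
  A^4: L=2 ×6
  A^2: L=1 ×9, L=3 ×6
  A^0: L=2 ×18, L=4 ×2
  A^-2: L=3 ×15
  A^-4: L=4 ×6
  A^-6: L=5 ×1
Each group contributes A^e * Σ count * d^(L-1):
Powers of d = -A^2 - A^-2: d^2 = A^4 + 2 + A^-4; d^3 = -A^6 - 3*A^2 - 3*A^-2 - A^-6; d^4 = A^8 + 4*A^4 + 6 + 4*A^-4 + A^-8.
  A^6 * (d^2) = A^10 + 2*A^6 + A^2
  A^4 * (6*d) = -6*A^6 - 6*A^2
  A^2 * (9 + 6*d^2) = 6*A^6 + 21*A^2 + 6*A^-2
  A^0 * (18*d + 2*d^3) = -2*A^6 - 24*A^2 - 24*A^-2 - 2*A^-6
  A^-2 * (15*d^2) = 15*A^2 + 30*A^-2 + 15*A^-6
  A^-4 * (6*d^3) = -6*A^2 - 18*A^-2 - 18*A^-6 - 6*A^-10
  A^-6 * (d^4) = A^2 + 4*A^-2 + 6*A^-6 + 4*A^-10 + A^-14
Summing the groups: <K> = A^10 + 2*A^2 - 2*A^-2 + A^-6 - 2*A^-10 + A^-14
Normalise by the writhe: (-A^3)^(-w) = (-A^3)^(-6) = A^-18, so f(A) = A^-18 * <K> = A^-8 + 2*A^-16 - 2*A^-20 + A^-24 - 2*A^-28 + A^-32.
Substitute A = t^(-1/4), i.e. A^e → t^(-e/4): V(t) = t^8 - 2*t^7 + t^6 - 2*t^5 + 2*t^4 + t^2

Answer: t^8 - 2*t^7 + t^6 - 2*t^5 + 2*t^4 + t^2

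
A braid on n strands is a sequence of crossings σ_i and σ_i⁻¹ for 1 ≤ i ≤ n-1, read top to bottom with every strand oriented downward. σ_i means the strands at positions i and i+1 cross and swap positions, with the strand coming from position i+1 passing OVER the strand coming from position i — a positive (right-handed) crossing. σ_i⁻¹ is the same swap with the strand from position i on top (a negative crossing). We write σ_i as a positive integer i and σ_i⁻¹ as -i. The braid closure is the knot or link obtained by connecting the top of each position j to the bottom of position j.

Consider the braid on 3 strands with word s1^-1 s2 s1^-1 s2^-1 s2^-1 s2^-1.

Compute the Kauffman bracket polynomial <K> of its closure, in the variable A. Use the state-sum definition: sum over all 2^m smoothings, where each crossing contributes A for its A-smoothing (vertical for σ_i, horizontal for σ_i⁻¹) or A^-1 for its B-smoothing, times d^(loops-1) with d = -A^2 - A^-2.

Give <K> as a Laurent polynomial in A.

-A^12 + A^8 - A^4 + 2 - A^-4 + A^-8

Derivation:
Braid: s1^-1 s2 s1^-1 s2^-1 s2^-1 s2^-1 on 3 strands, 6 crossings.
Writhe w = (#positive) - (#negative) = 1 - 5 = -4.
Computing the Kauffman bracket via state sum. There are 2^6 = 64 states.
Smooth each crossing (0=||, 1=⌣⌢); contribution A^(Σ sign_k(1-2s_k)) * d^(L-1).
Tabulate the states by total A-exponent and number of loops L (A-exp: L × count):
  A^6: L=4 ×1
  A^4: L=3 ×6
  A^2: L=2 ×12, L=4 ×3
  A^0: L=1 ×9, L=3 ×10, L=5 ×1
  A^-2: L=2 ×12, L=4 ×3
  A^-4: L=1 ×2, L=3 ×4
  A^-6: L=2 ×1
Each group contributes A^e * Σ count * d^(L-1):
Powers of d = -A^2 - A^-2: d^2 = A^4 + 2 + A^-4; d^3 = -A^6 - 3*A^2 - 3*A^-2 - A^-6; d^4 = A^8 + 4*A^4 + 6 + 4*A^-4 + A^-8.
  A^6 * (d^3) = -A^12 - 3*A^8 - 3*A^4 - 1
  A^4 * (6*d^2) = 6*A^8 + 12*A^4 + 6
  A^2 * (12*d + 3*d^3) = -3*A^8 - 21*A^4 - 21 - 3*A^-4
  A^0 * (9 + 10*d^2 + d^4) = A^8 + 14*A^4 + 35 + 14*A^-4 + A^-8
  A^-2 * (12*d + 3*d^3) = -3*A^4 - 21 - 21*A^-4 - 3*A^-8
  A^-4 * (2 + 4*d^2) = 4 + 10*A^-4 + 4*A^-8
  A^-6 * (d) = -A^-4 - A^-8
Summing the groups: <K> = -A^12 + A^8 - A^4 + 2 - A^-4 + A^-8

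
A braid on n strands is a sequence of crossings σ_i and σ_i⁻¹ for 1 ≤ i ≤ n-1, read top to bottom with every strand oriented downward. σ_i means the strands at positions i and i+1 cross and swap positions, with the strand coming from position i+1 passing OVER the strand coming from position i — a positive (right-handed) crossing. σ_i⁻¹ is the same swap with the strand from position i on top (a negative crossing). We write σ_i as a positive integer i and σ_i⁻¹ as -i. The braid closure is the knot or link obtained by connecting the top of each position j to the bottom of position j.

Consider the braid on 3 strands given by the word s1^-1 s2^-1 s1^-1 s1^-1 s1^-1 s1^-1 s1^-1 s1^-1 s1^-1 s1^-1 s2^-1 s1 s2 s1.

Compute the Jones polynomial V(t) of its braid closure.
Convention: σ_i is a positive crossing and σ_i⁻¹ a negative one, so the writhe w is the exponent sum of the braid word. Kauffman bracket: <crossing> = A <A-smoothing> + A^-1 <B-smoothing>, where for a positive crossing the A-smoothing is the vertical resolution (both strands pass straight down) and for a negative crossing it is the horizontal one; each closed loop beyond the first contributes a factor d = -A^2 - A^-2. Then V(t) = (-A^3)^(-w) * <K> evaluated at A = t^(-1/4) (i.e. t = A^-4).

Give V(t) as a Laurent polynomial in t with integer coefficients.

t^-3 + t^-5 - t^-6 + t^-7 - t^-8 + t^-9 - t^-10

Derivation:
The presented braid s1^-1 s2^-1 s1^-1 s1^-1 s1^-1 s1^-1 s1^-1 s1^-1 s1^-1 s1^-1 s2^-1 s1 s2 s1 on 3 strands reduces by inverse Markov moves (closure unchanged at each step):
  Deconjugate: the word is γ·β·γ⁻¹ with γ = s1^-1 (prefix) and γ⁻¹ = s1 (suffix); strip both.
  Deconjugate: the word is γ·β·γ⁻¹ with γ = s2^-1 s1^-1 (prefix) and γ⁻¹ = s1 s2 (suffix); strip both.
  Destabilize: the word has the form β·s2^-1 where s2^-1 occurs only as the final letter (β ∈ B_2); drop it and the last strand → 2 strands.
Reduced to β = s1^-1 s1^-1 s1^-1 s1^-1 s1^-1 s1^-1 s1^-1 on 2 strands, 7 crossings.
Compute on β:
Braid: s1^-1 s1^-1 s1^-1 s1^-1 s1^-1 s1^-1 s1^-1 on 2 strands, 7 crossings.
Writhe w = (#positive) - (#negative) = 0 - 7 = -7.
State-sum expansion of <K>. There are 2^7 = 128 states.
Each crossing splits two ways (0=vertical, 1=horizontal). The state's weight is A^(#A-smoothings - #B-smoothings) * d^(loops - 1).
Tabulate the states by total A-exponent and number of loops L (A-exp: L × count):
  A^7: L=7 ×1
  A^5: L=6 ×7
  A^3: L=5 ×21
  A^1: L=4 ×35
  A^-1: L=3 ×35
  A^-3: L=2 ×21
  A^-5: L=1 ×7
  A^-7: L=2 ×1
Each group contributes A^e * Σ count * d^(L-1):
Powers of d = -A^2 - A^-2: d^2 = A^4 + 2 + A^-4; d^3 = -A^6 - 3*A^2 - 3*A^-2 - A^-6; d^4 = A^8 + 4*A^4 + 6 + 4*A^-4 + A^-8; d^5 = -A^10 - 5*A^6 - 10*A^2 - 10*A^-2 - 5*A^-6 - A^-10; d^6 = A^12 + 6*A^8 + 15*A^4 + 20 + 15*A^-4 + 6*A^-8 + A^-12.
  A^7 * (d^6) = A^19 + 6*A^15 + 15*A^11 + 20*A^7 + 15*A^3 + 6*A^-1 + A^-5
  A^5 * (7*d^5) = -7*A^15 - 35*A^11 - 70*A^7 - 70*A^3 - 35*A^-1 - 7*A^-5
  A^3 * (21*d^4) = 21*A^11 + 84*A^7 + 126*A^3 + 84*A^-1 + 21*A^-5
  A^1 * (35*d^3) = -35*A^7 - 105*A^3 - 105*A^-1 - 35*A^-5
  A^-1 * (35*d^2) = 35*A^3 + 70*A^-1 + 35*A^-5
  A^-3 * (21*d) = -21*A^-1 - 21*A^-5
  A^-5 * (7) = 7*A^-5
  A^-7 * (d) = -A^-5 - A^-9
Summing the groups: <K> = A^19 - A^15 + A^11 - A^7 + A^3 - A^-1 - A^-9
Normalise by the writhe: (-A^3)^(-w) = (-A^3)^(7) = -A^21, so f(A) = -A^21 * <K> = -A^40 + A^36 - A^32 + A^28 - A^24 + A^20 + A^12.
Substitute A = t^(-1/4), i.e. A^e → t^(-e/4): V(t) = t^-3 + t^-5 - t^-6 + t^-7 - t^-8 + t^-9 - t^-10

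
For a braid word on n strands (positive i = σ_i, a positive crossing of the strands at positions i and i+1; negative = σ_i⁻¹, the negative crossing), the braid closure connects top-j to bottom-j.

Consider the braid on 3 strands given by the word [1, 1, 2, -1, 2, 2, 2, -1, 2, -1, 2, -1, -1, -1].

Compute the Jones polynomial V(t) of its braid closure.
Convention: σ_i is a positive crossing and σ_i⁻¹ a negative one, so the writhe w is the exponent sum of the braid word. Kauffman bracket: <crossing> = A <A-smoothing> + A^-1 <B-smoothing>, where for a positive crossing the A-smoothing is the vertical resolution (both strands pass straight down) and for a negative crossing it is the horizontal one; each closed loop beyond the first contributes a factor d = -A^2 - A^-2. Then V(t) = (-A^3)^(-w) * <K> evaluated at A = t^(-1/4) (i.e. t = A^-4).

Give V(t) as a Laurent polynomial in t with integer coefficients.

t^7 - 4*t^6 + 7*t^5 - 11*t^4 + 14*t^3 - 14*t^2 + 14*t - 10 + 7*t^-1 - 4*t^-2 + t^-3

Derivation:
The presented braid s1 s1 s2 s1^-1 s2 s2 s2 s1^-1 s2 s1^-1 s2 s1^-1 s1^-1 s1^-1 on 3 strands reduces by inverse Markov moves (closure unchanged at each step):
  Deconjugate: the word is γ·β·γ⁻¹ with γ = s1 s1 (prefix) and γ⁻¹ = s1^-1 s1^-1 (suffix); strip both.
Reduced to β = s2 s1^-1 s2 s2 s2 s1^-1 s2 s1^-1 s2 s1^-1 on 3 strands, 10 crossings.
Compute on β:
Braid: s2 s1^-1 s2 s2 s2 s1^-1 s2 s1^-1 s2 s1^-1 on 3 strands, 10 crossings.
Writhe w = (#positive) - (#negative) = 6 - 4 = 2.
Computing the Kauffman bracket via state sum. There are 2^10 = 1024 states.
Smooth each crossing (0=||, 1=⌣⌢); contribution A^(Σ sign_k(1-2s_k)) * d^(L-1).
Tabulate the states by total A-exponent and number of loops L (A-exp: L × count):
  A^10: L=5 ×1
  A^8: L=4 ×10
  A^6: L=3 ×42, L=5 ×3
  A^4: L=2 ×90, L=4 ×29, L=6 ×1
  A^2: L=1 ×87, L=3 ×110, L=5 ×13
  A^0: L=2 ×179, L=4 ×71, L=6 ×2
  A^-2: L=3 ×187, L=5 ×23
  A^-4: L=4 ×117, L=6 ×3
  A^-6: L=5 ×45
  A^-8: L=6 ×10
  A^-10: L=7 ×1
Each group contributes A^e * Σ count * d^(L-1):
Powers of d = -A^2 - A^-2: d^2 = A^4 + 2 + A^-4; d^3 = -A^6 - 3*A^2 - 3*A^-2 - A^-6; d^4 = A^8 + 4*A^4 + 6 + 4*A^-4 + A^-8; d^5 = -A^10 - 5*A^6 - 10*A^2 - 10*A^-2 - 5*A^-6 - A^-10; d^6 = A^12 + 6*A^8 + 15*A^4 + 20 + 15*A^-4 + 6*A^-8 + A^-12.
  A^10 * (d^4) = A^18 + 4*A^14 + 6*A^10 + 4*A^6 + A^2
  A^8 * (10*d^3) = -10*A^14 - 30*A^10 - 30*A^6 - 10*A^2
  A^6 * (42*d^2 + 3*d^4) = 3*A^14 + 54*A^10 + 102*A^6 + 54*A^2 + 3*A^-2
  A^4 * (90*d + 29*d^3 + d^5) = -A^14 - 34*A^10 - 187*A^6 - 187*A^2 - 34*A^-2 - A^-6
  A^2 * (87 + 110*d^2 + 13*d^4) = 13*A^10 + 162*A^6 + 385*A^2 + 162*A^-2 + 13*A^-6
  A^0 * (179*d + 71*d^3 + 2*d^5) = -2*A^10 - 81*A^6 - 412*A^2 - 412*A^-2 - 81*A^-6 - 2*A^-10
  A^-2 * (187*d^2 + 23*d^4) = 23*A^6 + 279*A^2 + 512*A^-2 + 279*A^-6 + 23*A^-10
  A^-4 * (117*d^3 + 3*d^5) = -3*A^6 - 132*A^2 - 381*A^-2 - 381*A^-6 - 132*A^-10 - 3*A^-14
  A^-6 * (45*d^4) = 45*A^2 + 180*A^-2 + 270*A^-6 + 180*A^-10 + 45*A^-14
  A^-8 * (10*d^5) = -10*A^2 - 50*A^-2 - 100*A^-6 - 100*A^-10 - 50*A^-14 - 10*A^-18
  A^-10 * (d^6) = A^2 + 6*A^-2 + 15*A^-6 + 20*A^-10 + 15*A^-14 + 6*A^-18 + A^-22
Summing the groups: <K> = A^18 - 4*A^14 + 7*A^10 - 10*A^6 + 14*A^2 - 14*A^-2 + 14*A^-6 - 11*A^-10 + 7*A^-14 - 4*A^-18 + A^-22
Normalise by the writhe: (-A^3)^(-w) = (-A^3)^(-2) = A^-6, so f(A) = A^-6 * <K> = A^12 - 4*A^8 + 7*A^4 - 10 + 14*A^-4 - 14*A^-8 + 14*A^-12 - 11*A^-16 + 7*A^-20 - 4*A^-24 + A^-28.
Substitute A = t^(-1/4), i.e. A^e → t^(-e/4): V(t) = t^7 - 4*t^6 + 7*t^5 - 11*t^4 + 14*t^3 - 14*t^2 + 14*t - 10 + 7*t^-1 - 4*t^-2 + t^-3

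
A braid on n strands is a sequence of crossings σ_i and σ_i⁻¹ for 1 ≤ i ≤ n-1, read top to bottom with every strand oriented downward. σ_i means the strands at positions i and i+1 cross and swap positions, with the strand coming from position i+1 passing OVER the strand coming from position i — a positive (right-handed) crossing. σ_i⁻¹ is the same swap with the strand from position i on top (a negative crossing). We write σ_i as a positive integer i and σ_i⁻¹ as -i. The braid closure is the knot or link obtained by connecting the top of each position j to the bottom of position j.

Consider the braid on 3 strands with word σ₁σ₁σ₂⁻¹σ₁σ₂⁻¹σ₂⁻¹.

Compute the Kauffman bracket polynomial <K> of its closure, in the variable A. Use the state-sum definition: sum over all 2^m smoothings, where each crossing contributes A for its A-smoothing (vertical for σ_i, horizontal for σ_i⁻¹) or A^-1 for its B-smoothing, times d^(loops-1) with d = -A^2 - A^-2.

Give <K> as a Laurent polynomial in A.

Braid: s1 s1 s2^-1 s1 s2^-1 s2^-1 on 3 strands, 6 crossings.
Writhe w = (#positive) - (#negative) = 3 - 3 = 0.
State-sum expansion of <K>. There are 2^6 = 64 states.
For each crossing: s=0 is the vertical smoothing, s=1 horizontal. Crossing k contributes A^(sign_k * (1 - 2*s_k)); loop factor d = -A^2 - A^-2.
Tabulate the states by total A-exponent and number of loops L (A-exp: L × count):
  A^6: L=4 ×1
  A^4: L=3 ×6
  A^2: L=2 ×14, L=4 ×1
  A^0: L=1 ×13, L=3 ×7
  A^-2: L=2 ×14, L=4 ×1
  A^-4: L=3 ×6
  A^-6: L=4 ×1
Each group contributes A^e * Σ count * d^(L-1):
Powers of d = -A^2 - A^-2: d^2 = A^4 + 2 + A^-4; d^3 = -A^6 - 3*A^2 - 3*A^-2 - A^-6.
  A^6 * (d^3) = -A^12 - 3*A^8 - 3*A^4 - 1
  A^4 * (6*d^2) = 6*A^8 + 12*A^4 + 6
  A^2 * (14*d + d^3) = -A^8 - 17*A^4 - 17 - A^-4
  A^0 * (13 + 7*d^2) = 7*A^4 + 27 + 7*A^-4
  A^-2 * (14*d + d^3) = -A^4 - 17 - 17*A^-4 - A^-8
  A^-4 * (6*d^2) = 6 + 12*A^-4 + 6*A^-8
  A^-6 * (d^3) = -1 - 3*A^-4 - 3*A^-8 - A^-12
Summing the groups: <K> = -A^12 + 2*A^8 - 2*A^4 + 3 - 2*A^-4 + 2*A^-8 - A^-12

Answer: -A^12 + 2*A^8 - 2*A^4 + 3 - 2*A^-4 + 2*A^-8 - A^-12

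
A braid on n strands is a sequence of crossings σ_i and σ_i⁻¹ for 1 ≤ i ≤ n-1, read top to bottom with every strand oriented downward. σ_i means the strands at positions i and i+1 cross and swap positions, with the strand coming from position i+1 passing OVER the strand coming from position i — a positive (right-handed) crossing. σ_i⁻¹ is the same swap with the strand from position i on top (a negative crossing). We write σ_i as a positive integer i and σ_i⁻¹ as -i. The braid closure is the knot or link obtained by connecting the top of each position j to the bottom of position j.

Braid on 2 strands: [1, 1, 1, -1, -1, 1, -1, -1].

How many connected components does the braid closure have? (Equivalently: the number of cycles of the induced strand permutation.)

Track the strand permutation on 2 strands, starting from identity.
  step 1: s1 swaps positions 1,2 -> [2 1]
  step 2: s1 swaps positions 1,2 -> [1 2]
  step 3: s1 swaps positions 1,2 -> [2 1]
  step 4: s1^-1 swaps positions 1,2 -> [1 2]
  step 5: s1^-1 swaps positions 1,2 -> [2 1]
  step 6: s1 swaps positions 1,2 -> [1 2]
  step 7: s1^-1 swaps positions 1,2 -> [2 1]
  step 8: s1^-1 swaps positions 1,2 -> [1 2]
Final permutation (position -> original strand): [1 2]
Closure components = cycle count of this permutation = 2.

Answer: 2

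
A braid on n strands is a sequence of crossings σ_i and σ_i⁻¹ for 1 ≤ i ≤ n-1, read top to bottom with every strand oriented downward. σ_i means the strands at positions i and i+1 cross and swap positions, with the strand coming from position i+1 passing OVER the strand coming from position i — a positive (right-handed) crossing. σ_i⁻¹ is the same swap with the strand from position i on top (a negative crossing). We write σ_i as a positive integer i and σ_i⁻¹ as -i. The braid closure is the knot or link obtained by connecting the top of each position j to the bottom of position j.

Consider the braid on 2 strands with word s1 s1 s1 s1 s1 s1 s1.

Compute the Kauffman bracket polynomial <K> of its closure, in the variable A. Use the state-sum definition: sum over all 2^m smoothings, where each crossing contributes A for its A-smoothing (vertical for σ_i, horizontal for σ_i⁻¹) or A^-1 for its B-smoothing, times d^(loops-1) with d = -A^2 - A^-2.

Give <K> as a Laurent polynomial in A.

Braid: s1 s1 s1 s1 s1 s1 s1 on 2 strands, 7 crossings.
Writhe w = (#positive) - (#negative) = 7 - 0 = 7.
Enumerate smoothing states for the bracket polynomial. There are 2^7 = 128 states.
Smooth each crossing (0=||, 1=⌣⌢); contribution A^(Σ sign_k(1-2s_k)) * d^(L-1).
Tabulate the states by total A-exponent and number of loops L (A-exp: L × count):
  A^7: L=2 ×1
  A^5: L=1 ×7
  A^3: L=2 ×21
  A^1: L=3 ×35
  A^-1: L=4 ×35
  A^-3: L=5 ×21
  A^-5: L=6 ×7
  A^-7: L=7 ×1
Each group contributes A^e * Σ count * d^(L-1):
Powers of d = -A^2 - A^-2: d^2 = A^4 + 2 + A^-4; d^3 = -A^6 - 3*A^2 - 3*A^-2 - A^-6; d^4 = A^8 + 4*A^4 + 6 + 4*A^-4 + A^-8; d^5 = -A^10 - 5*A^6 - 10*A^2 - 10*A^-2 - 5*A^-6 - A^-10; d^6 = A^12 + 6*A^8 + 15*A^4 + 20 + 15*A^-4 + 6*A^-8 + A^-12.
  A^7 * (d) = -A^9 - A^5
  A^5 * (7) = 7*A^5
  A^3 * (21*d) = -21*A^5 - 21*A
  A^1 * (35*d^2) = 35*A^5 + 70*A + 35*A^-3
  A^-1 * (35*d^3) = -35*A^5 - 105*A - 105*A^-3 - 35*A^-7
  A^-3 * (21*d^4) = 21*A^5 + 84*A + 126*A^-3 + 84*A^-7 + 21*A^-11
  A^-5 * (7*d^5) = -7*A^5 - 35*A - 70*A^-3 - 70*A^-7 - 35*A^-11 - 7*A^-15
  A^-7 * (d^6) = A^5 + 6*A + 15*A^-3 + 20*A^-7 + 15*A^-11 + 6*A^-15 + A^-19
Summing the groups: <K> = -A^9 - A + A^-3 - A^-7 + A^-11 - A^-15 + A^-19

Answer: -A^9 - A + A^-3 - A^-7 + A^-11 - A^-15 + A^-19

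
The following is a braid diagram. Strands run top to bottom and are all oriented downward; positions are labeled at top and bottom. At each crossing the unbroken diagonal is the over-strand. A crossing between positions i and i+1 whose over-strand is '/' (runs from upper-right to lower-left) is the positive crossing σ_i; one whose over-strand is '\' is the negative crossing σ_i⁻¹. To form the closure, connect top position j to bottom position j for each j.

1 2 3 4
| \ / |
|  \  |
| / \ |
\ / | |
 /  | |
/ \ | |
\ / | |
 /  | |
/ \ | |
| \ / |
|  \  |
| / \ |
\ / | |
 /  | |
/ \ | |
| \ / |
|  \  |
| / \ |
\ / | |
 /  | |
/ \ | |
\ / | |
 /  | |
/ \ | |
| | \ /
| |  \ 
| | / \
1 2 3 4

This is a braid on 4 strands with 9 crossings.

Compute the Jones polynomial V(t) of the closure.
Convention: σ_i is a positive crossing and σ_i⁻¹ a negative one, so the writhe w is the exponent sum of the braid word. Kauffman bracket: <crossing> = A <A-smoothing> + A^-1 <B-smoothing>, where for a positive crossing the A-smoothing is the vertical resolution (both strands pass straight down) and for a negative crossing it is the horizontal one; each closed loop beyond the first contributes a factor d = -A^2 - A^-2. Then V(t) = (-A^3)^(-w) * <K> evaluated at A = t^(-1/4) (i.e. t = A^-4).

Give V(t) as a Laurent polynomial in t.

-t^6 + 3*t^5 - 5*t^4 + 6*t^3 - 6*t^2 + 6*t - 4 + 3*t^-1 - t^-2

Derivation:
Reading the diagram top to bottom ('/'-over between positions i,i+1 = s_i, '\'-over = s_i^-1): braid word = s2^-1 s1 s1 s2^-1 s1 s2^-1 s1 s1 s3^-1.
The presented braid s2^-1 s1 s1 s2^-1 s1 s2^-1 s1 s1 s3^-1 on 4 strands reduces by inverse Markov moves (closure unchanged at each step):
  Destabilize: the word has the form β·s3^-1 where s3^-1 occurs only as the final letter (β ∈ B_3); drop it and the last strand → 3 strands.
Reduced to β = s2^-1 s1 s1 s2^-1 s1 s2^-1 s1 s1 on 3 strands, 8 crossings.
Compute on β:
Braid: s2^-1 s1 s1 s2^-1 s1 s2^-1 s1 s1 on 3 strands, 8 crossings.
Writhe w = (#positive) - (#negative) = 5 - 3 = 2.
Computing the Kauffman bracket via state sum. There are 2^8 = 256 states.
For each crossing: s=0 is the vertical smoothing, s=1 horizontal. Crossing k contributes A^(sign_k * (1 - 2*s_k)); loop factor d = -A^2 - A^-2.
Tabulate the states by total A-exponent and number of loops L (A-exp: L × count):
  A^8: L=4 ×1
  A^6: L=3 ×8
  A^4: L=2 ×26, L=4 ×2
  A^2: L=1 ×35, L=3 ×21
  A^0: L=2 ×63, L=4 ×7
  A^-2: L=3 ×55, L=5 ×1
  A^-4: L=4 ×28
  A^-6: L=5 ×8
  A^-8: L=6 ×1
Each group contributes A^e * Σ count * d^(L-1):
Powers of d = -A^2 - A^-2: d^2 = A^4 + 2 + A^-4; d^3 = -A^6 - 3*A^2 - 3*A^-2 - A^-6; d^4 = A^8 + 4*A^4 + 6 + 4*A^-4 + A^-8; d^5 = -A^10 - 5*A^6 - 10*A^2 - 10*A^-2 - 5*A^-6 - A^-10.
  A^8 * (d^3) = -A^14 - 3*A^10 - 3*A^6 - A^2
  A^6 * (8*d^2) = 8*A^10 + 16*A^6 + 8*A^2
  A^4 * (26*d + 2*d^3) = -2*A^10 - 32*A^6 - 32*A^2 - 2*A^-2
  A^2 * (35 + 21*d^2) = 21*A^6 + 77*A^2 + 21*A^-2
  A^0 * (63*d + 7*d^3) = -7*A^6 - 84*A^2 - 84*A^-2 - 7*A^-6
  A^-2 * (55*d^2 + d^4) = A^6 + 59*A^2 + 116*A^-2 + 59*A^-6 + A^-10
  A^-4 * (28*d^3) = -28*A^2 - 84*A^-2 - 84*A^-6 - 28*A^-10
  A^-6 * (8*d^4) = 8*A^2 + 32*A^-2 + 48*A^-6 + 32*A^-10 + 8*A^-14
  A^-8 * (d^5) = -A^2 - 5*A^-2 - 10*A^-6 - 10*A^-10 - 5*A^-14 - A^-18
Summing the groups: <K> = -A^14 + 3*A^10 - 4*A^6 + 6*A^2 - 6*A^-2 + 6*A^-6 - 5*A^-10 + 3*A^-14 - A^-18
Normalise by the writhe: (-A^3)^(-w) = (-A^3)^(-2) = A^-6, so f(A) = A^-6 * <K> = -A^8 + 3*A^4 - 4 + 6*A^-4 - 6*A^-8 + 6*A^-12 - 5*A^-16 + 3*A^-20 - A^-24.
Substitute A = t^(-1/4), i.e. A^e → t^(-e/4): V(t) = -t^6 + 3*t^5 - 5*t^4 + 6*t^3 - 6*t^2 + 6*t - 4 + 3*t^-1 - t^-2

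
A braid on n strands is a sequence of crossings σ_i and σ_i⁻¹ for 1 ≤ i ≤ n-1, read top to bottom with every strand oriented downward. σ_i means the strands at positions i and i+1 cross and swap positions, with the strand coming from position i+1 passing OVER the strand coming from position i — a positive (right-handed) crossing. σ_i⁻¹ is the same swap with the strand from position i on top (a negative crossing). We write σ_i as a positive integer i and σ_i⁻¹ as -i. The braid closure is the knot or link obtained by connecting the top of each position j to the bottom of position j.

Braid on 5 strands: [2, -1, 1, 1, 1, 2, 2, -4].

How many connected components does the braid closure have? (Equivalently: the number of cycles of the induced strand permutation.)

3

Derivation:
Track the strand permutation on 5 strands, starting from identity.
  step 1: s2 swaps positions 2,3 -> [1 3 2 4 5]
  step 2: s1^-1 swaps positions 1,2 -> [3 1 2 4 5]
  step 3: s1 swaps positions 1,2 -> [1 3 2 4 5]
  step 4: s1 swaps positions 1,2 -> [3 1 2 4 5]
  step 5: s1 swaps positions 1,2 -> [1 3 2 4 5]
  step 6: s2 swaps positions 2,3 -> [1 2 3 4 5]
  step 7: s2 swaps positions 2,3 -> [1 3 2 4 5]
  step 8: s4^-1 swaps positions 4,5 -> [1 3 2 5 4]
Final permutation (position -> original strand): [1 3 2 5 4]
Closure components = cycle count of this permutation = 3.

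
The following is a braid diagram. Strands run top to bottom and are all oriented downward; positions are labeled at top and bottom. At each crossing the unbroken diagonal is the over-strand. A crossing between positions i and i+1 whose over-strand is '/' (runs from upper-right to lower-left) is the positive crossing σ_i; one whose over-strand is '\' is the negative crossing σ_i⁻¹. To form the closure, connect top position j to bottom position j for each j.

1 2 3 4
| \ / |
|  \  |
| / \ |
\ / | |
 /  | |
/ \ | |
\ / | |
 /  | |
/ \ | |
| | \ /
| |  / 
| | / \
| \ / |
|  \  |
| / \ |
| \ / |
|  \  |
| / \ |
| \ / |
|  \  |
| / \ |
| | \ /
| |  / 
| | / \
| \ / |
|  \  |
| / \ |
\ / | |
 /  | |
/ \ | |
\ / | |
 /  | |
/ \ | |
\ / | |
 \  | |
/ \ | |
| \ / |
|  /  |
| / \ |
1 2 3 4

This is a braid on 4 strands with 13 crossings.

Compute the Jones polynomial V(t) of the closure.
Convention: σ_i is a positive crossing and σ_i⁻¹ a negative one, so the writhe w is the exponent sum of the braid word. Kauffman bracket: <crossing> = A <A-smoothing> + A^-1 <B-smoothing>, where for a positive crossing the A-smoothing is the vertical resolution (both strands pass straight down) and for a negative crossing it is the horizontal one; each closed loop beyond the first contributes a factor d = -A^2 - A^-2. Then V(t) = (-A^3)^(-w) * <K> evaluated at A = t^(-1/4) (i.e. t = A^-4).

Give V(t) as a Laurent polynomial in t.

-t^5 + 2*t^4 - 3*t^3 + 5*t^2 - 5*t + 6 - 5*t^-1 + 3*t^-2 - 2*t^-3 + t^-4

Derivation:
Reading the diagram top to bottom ('/'-over between positions i,i+1 = s_i, '\'-over = s_i^-1): braid word = s2^-1 s1 s1 s3 s2^-1 s2^-1 s2^-1 s3 s2^-1 s1 s1 s1^-1 s2.
The presented braid s2^-1 s1 s1 s3 s2^-1 s2^-1 s2^-1 s3 s2^-1 s1 s1 s1^-1 s2 on 4 strands reduces by inverse Markov moves (closure unchanged at each step):
  Deconjugate: the word is γ·β·γ⁻¹ with γ = s2^-1 s1 (prefix) and γ⁻¹ = s1^-1 s2 (suffix); strip both.
Reduced to β = s1 s3 s2^-1 s2^-1 s2^-1 s3 s2^-1 s1 s1 on 4 strands, 9 crossings.
Compute on β:
Braid: s1 s3 s2^-1 s2^-1 s2^-1 s3 s2^-1 s1 s1 on 4 strands, 9 crossings.
Writhe w = (#positive) - (#negative) = 5 - 4 = 1.
Enumerate smoothing states for the bracket polynomial. There are 2^9 = 512 states.
Each crossing splits two ways (0=vertical, 1=horizontal). The state's weight is A^(#A-smoothings - #B-smoothings) * d^(loops - 1).
Tabulate the states by total A-exponent and number of loops L (A-exp: L × count):
  A^9: L=6 ×1
  A^7: L=5 ×9
  A^5: L=4 ×33, L=6 ×3
  A^3: L=3 ×64, L=5 ×19, L=7 ×1
  A^1: L=2 ×68, L=4 ×52, L=6 ×6
  A^-1: L=1 ×33, L=3 ×75, L=5 ×18
  A^-3: L=2 ×51, L=4 ×32, L=6 ×1
  A^-5: L=3 ×32, L=5 ×4
  A^-7: L=4 ×9
  A^-9: L=5 ×1
Each group contributes A^e * Σ count * d^(L-1):
Powers of d = -A^2 - A^-2: d^2 = A^4 + 2 + A^-4; d^3 = -A^6 - 3*A^2 - 3*A^-2 - A^-6; d^4 = A^8 + 4*A^4 + 6 + 4*A^-4 + A^-8; d^5 = -A^10 - 5*A^6 - 10*A^2 - 10*A^-2 - 5*A^-6 - A^-10; d^6 = A^12 + 6*A^8 + 15*A^4 + 20 + 15*A^-4 + 6*A^-8 + A^-12.
  A^9 * (d^5) = -A^19 - 5*A^15 - 10*A^11 - 10*A^7 - 5*A^3 - A^-1
  A^7 * (9*d^4) = 9*A^15 + 36*A^11 + 54*A^7 + 36*A^3 + 9*A^-1
  A^5 * (33*d^3 + 3*d^5) = -3*A^15 - 48*A^11 - 129*A^7 - 129*A^3 - 48*A^-1 - 3*A^-5
  A^3 * (64*d^2 + 19*d^4 + d^6) = A^15 + 25*A^11 + 155*A^7 + 262*A^3 + 155*A^-1 + 25*A^-5 + A^-9
  A^1 * (68*d + 52*d^3 + 6*d^5) = -6*A^11 - 82*A^7 - 284*A^3 - 284*A^-1 - 82*A^-5 - 6*A^-9
  A^-1 * (33 + 75*d^2 + 18*d^4) = 18*A^7 + 147*A^3 + 291*A^-1 + 147*A^-5 + 18*A^-9
  A^-3 * (51*d + 32*d^3 + d^5) = -A^7 - 37*A^3 - 157*A^-1 - 157*A^-5 - 37*A^-9 - A^-13
  A^-5 * (32*d^2 + 4*d^4) = 4*A^3 + 48*A^-1 + 88*A^-5 + 48*A^-9 + 4*A^-13
  A^-7 * (9*d^3) = -9*A^-1 - 27*A^-5 - 27*A^-9 - 9*A^-13
  A^-9 * (d^4) = A^-1 + 4*A^-5 + 6*A^-9 + 4*A^-13 + A^-17
Summing the groups: <K> = -A^19 + 2*A^15 - 3*A^11 + 5*A^7 - 6*A^3 + 5*A^-1 - 5*A^-5 + 3*A^-9 - 2*A^-13 + A^-17
Normalise by the writhe: (-A^3)^(-w) = (-A^3)^(-1) = -A^-3, so f(A) = -A^-3 * <K> = A^16 - 2*A^12 + 3*A^8 - 5*A^4 + 6 - 5*A^-4 + 5*A^-8 - 3*A^-12 + 2*A^-16 - A^-20.
Substitute A = t^(-1/4), i.e. A^e → t^(-e/4): V(t) = -t^5 + 2*t^4 - 3*t^3 + 5*t^2 - 5*t + 6 - 5*t^-1 + 3*t^-2 - 2*t^-3 + t^-4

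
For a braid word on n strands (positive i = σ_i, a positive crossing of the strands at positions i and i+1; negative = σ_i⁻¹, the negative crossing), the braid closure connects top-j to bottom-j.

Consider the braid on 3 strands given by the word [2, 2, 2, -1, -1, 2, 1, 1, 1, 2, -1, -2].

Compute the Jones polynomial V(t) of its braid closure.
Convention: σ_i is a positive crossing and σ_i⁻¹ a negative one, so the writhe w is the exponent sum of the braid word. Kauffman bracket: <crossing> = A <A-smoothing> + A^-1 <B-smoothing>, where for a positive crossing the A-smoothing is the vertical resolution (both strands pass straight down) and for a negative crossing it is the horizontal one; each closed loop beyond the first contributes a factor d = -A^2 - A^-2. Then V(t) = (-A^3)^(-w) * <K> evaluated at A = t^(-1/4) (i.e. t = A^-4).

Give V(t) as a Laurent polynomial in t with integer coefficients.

The presented braid s2 s2 s2 s1^-1 s1^-1 s2 s1 s1 s1 s2 s1^-1 s2^-1 on 3 strands reduces by inverse Markov moves (closure unchanged at each step):
  Deconjugate: the word is γ·β·γ⁻¹ with γ = s2 (prefix) and γ⁻¹ = s2^-1 (suffix); strip both.
Reduced to β = s2 s2 s1^-1 s1^-1 s2 s1 s1 s1 s2 s1^-1 on 3 strands, 10 crossings.
Compute on β:
Braid: s2 s2 s1^-1 s1^-1 s2 s1 s1 s1 s2 s1^-1 on 3 strands, 10 crossings.
Writhe w = (#positive) - (#negative) = 7 - 3 = 4.
Computing the Kauffman bracket via state sum. There are 2^10 = 1024 states.
Smooth each crossing (0=||, 1=⌣⌢); contribution A^(Σ sign_k(1-2s_k)) * d^(L-1).
Tabulate the states by total A-exponent and number of loops L (A-exp: L × count):
  A^10: L=4 ×1
  A^8: L=3 ×7, L=5 ×3
  A^6: L=2 ×19, L=4 ×23, L=6 ×3
  A^4: L=1 ×20, L=3 ×75, L=5 ×24, L=7 ×1
  A^2: L=2 ×114, L=4 ×86, L=6 ×10
  A^0: L=1 ×51, L=3 ×155, L=5 ×45, L=7 ×1
  A^-2: L=2 ×102, L=4 ×98, L=6 ×10
  A^-4: L=3 ×89, L=5 ×30, L=7 ×1
  A^-6: L=4 ×41, L=6 ×4
  A^-8: L=5 ×10
  A^-10: L=6 ×1
Each group contributes A^e * Σ count * d^(L-1):
Powers of d = -A^2 - A^-2: d^2 = A^4 + 2 + A^-4; d^3 = -A^6 - 3*A^2 - 3*A^-2 - A^-6; d^4 = A^8 + 4*A^4 + 6 + 4*A^-4 + A^-8; d^5 = -A^10 - 5*A^6 - 10*A^2 - 10*A^-2 - 5*A^-6 - A^-10; d^6 = A^12 + 6*A^8 + 15*A^4 + 20 + 15*A^-4 + 6*A^-8 + A^-12.
  A^10 * (d^3) = -A^16 - 3*A^12 - 3*A^8 - A^4
  A^8 * (7*d^2 + 3*d^4) = 3*A^16 + 19*A^12 + 32*A^8 + 19*A^4 + 3
  A^6 * (19*d + 23*d^3 + 3*d^5) = -3*A^16 - 38*A^12 - 118*A^8 - 118*A^4 - 38 - 3*A^-4
  A^4 * (20 + 75*d^2 + 24*d^4 + d^6) = A^16 + 30*A^12 + 186*A^8 + 334*A^4 + 186 + 30*A^-4 + A^-8
  A^2 * (114*d + 86*d^3 + 10*d^5) = -10*A^12 - 136*A^8 - 472*A^4 - 472 - 136*A^-4 - 10*A^-8
  A^0 * (51 + 155*d^2 + 45*d^4 + d^6) = A^12 + 51*A^8 + 350*A^4 + 651 + 350*A^-4 + 51*A^-8 + A^-12
  A^-2 * (102*d + 98*d^3 + 10*d^5) = -10*A^8 - 148*A^4 - 496 - 496*A^-4 - 148*A^-8 - 10*A^-12
  A^-4 * (89*d^2 + 30*d^4 + d^6) = A^8 + 36*A^4 + 224 + 378*A^-4 + 224*A^-8 + 36*A^-12 + A^-16
  A^-6 * (41*d^3 + 4*d^5) = -4*A^4 - 61 - 163*A^-4 - 163*A^-8 - 61*A^-12 - 4*A^-16
  A^-8 * (10*d^4) = 10 + 40*A^-4 + 60*A^-8 + 40*A^-12 + 10*A^-16
  A^-10 * (d^5) = -1 - 5*A^-4 - 10*A^-8 - 10*A^-12 - 5*A^-16 - A^-20
Summing the groups: <K> = -A^12 + 3*A^8 - 4*A^4 + 6 - 5*A^-4 + 5*A^-8 - 4*A^-12 + 2*A^-16 - A^-20
Normalise by the writhe: (-A^3)^(-w) = (-A^3)^(-4) = A^-12, so f(A) = A^-12 * <K> = -1 + 3*A^-4 - 4*A^-8 + 6*A^-12 - 5*A^-16 + 5*A^-20 - 4*A^-24 + 2*A^-28 - A^-32.
Substitute A = t^(-1/4), i.e. A^e → t^(-e/4): V(t) = -t^8 + 2*t^7 - 4*t^6 + 5*t^5 - 5*t^4 + 6*t^3 - 4*t^2 + 3*t - 1

Answer: -t^8 + 2*t^7 - 4*t^6 + 5*t^5 - 5*t^4 + 6*t^3 - 4*t^2 + 3*t - 1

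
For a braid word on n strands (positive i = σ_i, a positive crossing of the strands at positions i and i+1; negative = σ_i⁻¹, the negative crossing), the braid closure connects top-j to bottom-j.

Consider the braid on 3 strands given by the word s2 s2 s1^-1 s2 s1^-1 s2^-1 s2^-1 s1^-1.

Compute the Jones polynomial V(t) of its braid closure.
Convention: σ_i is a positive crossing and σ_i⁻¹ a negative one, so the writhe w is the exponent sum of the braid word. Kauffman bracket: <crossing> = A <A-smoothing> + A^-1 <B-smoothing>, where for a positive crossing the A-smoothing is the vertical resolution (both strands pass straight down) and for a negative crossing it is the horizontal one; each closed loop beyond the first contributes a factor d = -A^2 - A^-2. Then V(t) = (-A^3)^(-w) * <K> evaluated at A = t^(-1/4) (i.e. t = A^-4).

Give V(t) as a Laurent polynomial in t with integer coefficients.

Braid: s2 s2 s1^-1 s2 s1^-1 s2^-1 s2^-1 s1^-1 on 3 strands, 8 crossings.
Writhe w = (#positive) - (#negative) = 3 - 5 = -2.
Computing the Kauffman bracket via state sum. There are 2^8 = 256 states.
Smooth each crossing (0=||, 1=⌣⌢); contribution A^(Σ sign_k(1-2s_k)) * d^(L-1).
Tabulate the states by total A-exponent and number of loops L (A-exp: L × count):
  A^8: L=4 ×1
  A^6: L=3 ×8
  A^4: L=2 ×23, L=4 ×5
  A^2: L=1 ×22, L=3 ×33, L=5 ×1
  A^0: L=2 ×52, L=4 ×18
  A^-2: L=1 ×13, L=3 ×37, L=5 ×6
  A^-4: L=2 ×14, L=4 ×13, L=6 ×1
  A^-6: L=3 ×6, L=5 ×2
  A^-8: L=4 ×1
Each group contributes A^e * Σ count * d^(L-1):
Powers of d = -A^2 - A^-2: d^2 = A^4 + 2 + A^-4; d^3 = -A^6 - 3*A^2 - 3*A^-2 - A^-6; d^4 = A^8 + 4*A^4 + 6 + 4*A^-4 + A^-8; d^5 = -A^10 - 5*A^6 - 10*A^2 - 10*A^-2 - 5*A^-6 - A^-10.
  A^8 * (d^3) = -A^14 - 3*A^10 - 3*A^6 - A^2
  A^6 * (8*d^2) = 8*A^10 + 16*A^6 + 8*A^2
  A^4 * (23*d + 5*d^3) = -5*A^10 - 38*A^6 - 38*A^2 - 5*A^-2
  A^2 * (22 + 33*d^2 + d^4) = A^10 + 37*A^6 + 94*A^2 + 37*A^-2 + A^-6
  A^0 * (52*d + 18*d^3) = -18*A^6 - 106*A^2 - 106*A^-2 - 18*A^-6
  A^-2 * (13 + 37*d^2 + 6*d^4) = 6*A^6 + 61*A^2 + 123*A^-2 + 61*A^-6 + 6*A^-10
  A^-4 * (14*d + 13*d^3 + d^5) = -A^6 - 18*A^2 - 63*A^-2 - 63*A^-6 - 18*A^-10 - A^-14
  A^-6 * (6*d^2 + 2*d^4) = 2*A^2 + 14*A^-2 + 24*A^-6 + 14*A^-10 + 2*A^-14
  A^-8 * (d^3) = -A^-2 - 3*A^-6 - 3*A^-10 - A^-14
Summing the groups: <K> = -A^14 + A^10 - A^6 + 2*A^2 - A^-2 + 2*A^-6 - A^-10
Normalise by the writhe: (-A^3)^(-w) = (-A^3)^(2) = A^6, so f(A) = A^6 * <K> = -A^20 + A^16 - A^12 + 2*A^8 - A^4 + 2 - A^-4.
Substitute A = t^(-1/4), i.e. A^e → t^(-e/4): V(t) = -t + 2 - t^-1 + 2*t^-2 - t^-3 + t^-4 - t^-5

Answer: -t + 2 - t^-1 + 2*t^-2 - t^-3 + t^-4 - t^-5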